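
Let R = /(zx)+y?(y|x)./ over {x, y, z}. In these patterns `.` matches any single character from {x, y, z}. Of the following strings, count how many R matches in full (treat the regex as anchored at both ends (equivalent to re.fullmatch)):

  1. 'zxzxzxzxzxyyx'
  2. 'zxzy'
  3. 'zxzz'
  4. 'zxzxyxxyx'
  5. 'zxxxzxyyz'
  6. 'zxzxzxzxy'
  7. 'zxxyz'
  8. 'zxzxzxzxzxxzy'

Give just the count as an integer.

1 → match
2 → no match
3 → no match
4 → no match
5 → no match
6 → no match
7 → no match
8 → no match
Total matched: 1

1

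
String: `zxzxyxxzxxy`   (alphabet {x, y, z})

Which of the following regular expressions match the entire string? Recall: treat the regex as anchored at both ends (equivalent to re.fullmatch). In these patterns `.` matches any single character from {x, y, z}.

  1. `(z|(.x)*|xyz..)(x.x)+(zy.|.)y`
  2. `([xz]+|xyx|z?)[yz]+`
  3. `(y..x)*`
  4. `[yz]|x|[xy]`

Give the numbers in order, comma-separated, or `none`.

1 → match
2 → no match
3 → no match
4 → no match

1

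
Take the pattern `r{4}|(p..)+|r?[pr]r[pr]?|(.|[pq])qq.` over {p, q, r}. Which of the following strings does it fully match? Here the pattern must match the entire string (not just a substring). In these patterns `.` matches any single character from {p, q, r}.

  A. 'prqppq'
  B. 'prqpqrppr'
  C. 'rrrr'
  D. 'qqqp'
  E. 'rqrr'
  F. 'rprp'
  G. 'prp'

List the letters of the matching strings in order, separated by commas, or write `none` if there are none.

A, B, C, D, F, G

A → match
B → match
C → match
D → match
E → no match
F → match
G → match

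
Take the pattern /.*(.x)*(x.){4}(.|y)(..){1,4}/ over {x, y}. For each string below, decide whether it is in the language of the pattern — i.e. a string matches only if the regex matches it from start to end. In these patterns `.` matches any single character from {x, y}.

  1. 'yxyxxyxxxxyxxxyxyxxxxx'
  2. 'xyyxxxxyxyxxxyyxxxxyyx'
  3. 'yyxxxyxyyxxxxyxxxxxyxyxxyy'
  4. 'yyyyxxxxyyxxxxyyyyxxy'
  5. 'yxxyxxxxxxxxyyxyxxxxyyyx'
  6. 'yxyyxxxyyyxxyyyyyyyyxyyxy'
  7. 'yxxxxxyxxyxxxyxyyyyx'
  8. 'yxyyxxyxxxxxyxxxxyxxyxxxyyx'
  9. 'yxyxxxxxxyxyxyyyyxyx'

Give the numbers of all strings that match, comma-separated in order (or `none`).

1

1 → match
2 → no match
3 → no match
4 → no match
5 → no match
6 → no match
7 → no match
8 → no match
9 → no match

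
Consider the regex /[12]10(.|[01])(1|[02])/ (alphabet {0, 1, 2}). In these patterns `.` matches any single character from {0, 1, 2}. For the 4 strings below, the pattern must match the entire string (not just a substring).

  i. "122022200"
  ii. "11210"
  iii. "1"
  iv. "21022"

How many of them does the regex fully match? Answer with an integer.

1

i → no match
ii → no match
iii → no match
iv → match
Total matched: 1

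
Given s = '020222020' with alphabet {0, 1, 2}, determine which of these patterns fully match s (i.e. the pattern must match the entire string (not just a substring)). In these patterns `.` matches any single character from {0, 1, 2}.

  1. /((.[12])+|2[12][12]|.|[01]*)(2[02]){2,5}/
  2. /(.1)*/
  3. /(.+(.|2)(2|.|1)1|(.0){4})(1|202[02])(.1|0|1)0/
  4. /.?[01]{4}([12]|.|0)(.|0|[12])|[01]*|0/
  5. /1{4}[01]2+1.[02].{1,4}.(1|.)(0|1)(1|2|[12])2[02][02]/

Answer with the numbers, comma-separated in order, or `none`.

1 → match
2 → no match
3 → no match
4 → no match
5 → no match — must start with '1'

1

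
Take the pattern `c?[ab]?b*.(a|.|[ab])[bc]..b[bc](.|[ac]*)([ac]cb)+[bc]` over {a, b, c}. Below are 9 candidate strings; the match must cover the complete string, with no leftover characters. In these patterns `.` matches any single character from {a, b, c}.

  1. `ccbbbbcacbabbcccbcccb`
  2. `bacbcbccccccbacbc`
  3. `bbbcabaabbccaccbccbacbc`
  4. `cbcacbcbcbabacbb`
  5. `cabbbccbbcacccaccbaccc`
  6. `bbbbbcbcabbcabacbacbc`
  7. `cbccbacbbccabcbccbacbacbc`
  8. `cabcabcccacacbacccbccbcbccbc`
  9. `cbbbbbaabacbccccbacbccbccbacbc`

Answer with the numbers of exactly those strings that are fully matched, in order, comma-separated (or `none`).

2, 3, 9

1 → no match
2 → match
3 → match
4 → no match
5 → no match
6 → no match
7 → no match
8 → no match
9 → match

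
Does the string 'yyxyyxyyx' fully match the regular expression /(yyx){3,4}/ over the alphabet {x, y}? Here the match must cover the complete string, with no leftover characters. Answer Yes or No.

Yes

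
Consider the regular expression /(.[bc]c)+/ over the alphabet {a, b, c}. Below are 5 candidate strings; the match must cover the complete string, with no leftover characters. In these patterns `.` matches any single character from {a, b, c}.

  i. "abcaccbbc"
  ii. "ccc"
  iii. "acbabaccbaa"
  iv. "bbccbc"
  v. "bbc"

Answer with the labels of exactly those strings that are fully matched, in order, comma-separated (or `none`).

i → match
ii → match
iii → no match — must end with "c"
iv → match
v → match

i, ii, iv, v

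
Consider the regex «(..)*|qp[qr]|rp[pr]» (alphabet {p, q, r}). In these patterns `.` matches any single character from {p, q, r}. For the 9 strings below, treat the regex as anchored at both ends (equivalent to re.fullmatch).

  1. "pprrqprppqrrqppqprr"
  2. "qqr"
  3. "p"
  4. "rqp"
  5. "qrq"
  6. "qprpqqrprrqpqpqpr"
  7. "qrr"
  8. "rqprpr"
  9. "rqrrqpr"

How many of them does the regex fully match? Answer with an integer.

1

1 → no match
2. "qqr" → no match
3. "p" → no match
4. "rqp" → no match
5. "qrq" → no match
6 → no match
7. "qrr" → no match
8. "rqprpr" → match
9. "rqrrqpr" → no match
Total matched: 1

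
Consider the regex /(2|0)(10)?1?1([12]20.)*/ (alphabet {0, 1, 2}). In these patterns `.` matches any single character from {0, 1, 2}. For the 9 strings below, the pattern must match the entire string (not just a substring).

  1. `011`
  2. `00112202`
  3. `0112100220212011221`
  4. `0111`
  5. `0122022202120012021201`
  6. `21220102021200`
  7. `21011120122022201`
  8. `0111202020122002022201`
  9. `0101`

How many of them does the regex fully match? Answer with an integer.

1 → match
2 → no match
3 → no match
4 → no match
5 → match
6 → no match
7 → match
8 → no match
9 → match
Total matched: 4

4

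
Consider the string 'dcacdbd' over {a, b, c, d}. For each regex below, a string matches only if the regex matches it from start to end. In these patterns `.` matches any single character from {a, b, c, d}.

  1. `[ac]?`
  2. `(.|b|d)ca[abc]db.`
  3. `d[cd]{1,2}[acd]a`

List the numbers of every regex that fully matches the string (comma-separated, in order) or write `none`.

1 → no match
2 → match
3 → no match — must end with 'a'

2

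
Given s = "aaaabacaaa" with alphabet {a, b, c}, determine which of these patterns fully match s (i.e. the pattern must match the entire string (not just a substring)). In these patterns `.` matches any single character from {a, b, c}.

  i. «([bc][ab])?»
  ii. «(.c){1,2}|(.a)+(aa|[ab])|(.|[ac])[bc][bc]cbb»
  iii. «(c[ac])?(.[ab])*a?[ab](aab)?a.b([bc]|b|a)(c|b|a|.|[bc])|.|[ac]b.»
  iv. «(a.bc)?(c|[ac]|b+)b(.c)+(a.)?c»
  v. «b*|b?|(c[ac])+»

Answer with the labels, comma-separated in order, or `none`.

ii

i → no match
ii → match
iii → no match
iv → no match — must end with "c"
v → no match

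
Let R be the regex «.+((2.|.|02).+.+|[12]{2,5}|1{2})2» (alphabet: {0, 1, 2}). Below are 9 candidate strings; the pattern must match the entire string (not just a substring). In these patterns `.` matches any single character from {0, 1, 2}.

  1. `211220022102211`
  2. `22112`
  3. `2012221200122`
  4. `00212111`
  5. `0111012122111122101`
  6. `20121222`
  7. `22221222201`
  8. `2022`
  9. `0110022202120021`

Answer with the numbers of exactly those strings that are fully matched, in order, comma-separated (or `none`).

1 → no match — must end with `2`
2 → match
3 → match
4 → no match — must end with `2`
5 → no match — must end with `2`
6 → match
7 → no match — must end with `2`
8 → no match
9 → no match — must end with `2`

2, 3, 6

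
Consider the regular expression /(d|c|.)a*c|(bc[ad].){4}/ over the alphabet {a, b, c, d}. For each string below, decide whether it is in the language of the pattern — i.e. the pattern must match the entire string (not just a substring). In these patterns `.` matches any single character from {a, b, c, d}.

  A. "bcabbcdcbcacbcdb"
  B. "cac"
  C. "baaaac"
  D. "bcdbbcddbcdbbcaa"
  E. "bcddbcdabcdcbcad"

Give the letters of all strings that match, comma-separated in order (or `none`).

A, B, C, D, E

A → match
B → match
C → match
D → match
E → match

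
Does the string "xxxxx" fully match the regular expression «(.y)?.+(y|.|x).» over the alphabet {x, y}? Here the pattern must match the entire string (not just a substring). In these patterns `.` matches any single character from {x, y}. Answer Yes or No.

Yes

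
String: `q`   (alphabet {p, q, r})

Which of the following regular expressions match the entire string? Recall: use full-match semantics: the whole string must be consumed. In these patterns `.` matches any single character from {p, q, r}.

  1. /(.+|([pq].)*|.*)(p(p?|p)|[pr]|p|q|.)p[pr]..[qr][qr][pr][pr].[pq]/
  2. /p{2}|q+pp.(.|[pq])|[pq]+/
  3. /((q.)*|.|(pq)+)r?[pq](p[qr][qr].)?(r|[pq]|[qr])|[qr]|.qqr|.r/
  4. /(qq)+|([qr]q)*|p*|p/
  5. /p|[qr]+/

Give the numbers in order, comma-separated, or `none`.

2, 3, 5

1 → no match
2 → match
3 → match
4 → no match
5 → match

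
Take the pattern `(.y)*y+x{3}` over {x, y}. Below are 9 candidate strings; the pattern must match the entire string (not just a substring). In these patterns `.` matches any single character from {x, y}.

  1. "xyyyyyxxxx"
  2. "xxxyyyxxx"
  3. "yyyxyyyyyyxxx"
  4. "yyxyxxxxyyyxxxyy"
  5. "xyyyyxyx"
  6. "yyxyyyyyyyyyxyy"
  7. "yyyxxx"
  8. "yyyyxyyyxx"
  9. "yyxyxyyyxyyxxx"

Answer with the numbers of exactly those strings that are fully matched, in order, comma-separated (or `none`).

7, 9

1 → no match
2 → no match
3 → no match
4 → no match — must end with "x"
5 → no match
6 → no match — must end with "x"
7 → match
8 → no match
9 → match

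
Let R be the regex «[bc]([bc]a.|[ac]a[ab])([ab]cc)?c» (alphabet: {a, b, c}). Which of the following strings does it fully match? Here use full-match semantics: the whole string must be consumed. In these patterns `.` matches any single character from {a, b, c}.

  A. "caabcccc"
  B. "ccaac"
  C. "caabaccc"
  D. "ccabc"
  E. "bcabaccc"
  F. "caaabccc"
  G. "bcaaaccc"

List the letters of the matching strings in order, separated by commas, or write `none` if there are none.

A → no match
B → match
C → match
D → match
E → match
F → match
G → match

B, C, D, E, F, G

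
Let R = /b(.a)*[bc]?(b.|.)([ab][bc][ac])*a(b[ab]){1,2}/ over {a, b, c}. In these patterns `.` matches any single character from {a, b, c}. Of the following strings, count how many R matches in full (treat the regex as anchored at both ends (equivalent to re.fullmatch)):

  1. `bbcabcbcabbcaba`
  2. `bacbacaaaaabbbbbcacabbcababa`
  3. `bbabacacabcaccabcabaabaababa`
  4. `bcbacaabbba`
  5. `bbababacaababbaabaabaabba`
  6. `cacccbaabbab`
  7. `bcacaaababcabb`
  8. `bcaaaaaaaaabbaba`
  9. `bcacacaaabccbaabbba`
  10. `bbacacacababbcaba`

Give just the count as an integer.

6

1 → match
2 → no match
3 → match
4 → match
5 → no match
6 → no match — must start with `b`
7 → match
8 → match
9 → no match
10 → match
Total matched: 6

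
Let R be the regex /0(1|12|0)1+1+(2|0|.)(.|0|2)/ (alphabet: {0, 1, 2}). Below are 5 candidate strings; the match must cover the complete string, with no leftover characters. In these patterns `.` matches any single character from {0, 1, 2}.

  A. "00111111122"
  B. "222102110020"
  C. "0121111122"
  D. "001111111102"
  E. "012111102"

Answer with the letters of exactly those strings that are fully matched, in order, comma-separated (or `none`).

A, C, D, E

A. "00111111122" → match
B. "222102110020" → no match — must start with "0"
C. "0121111122" → match
D. "001111111102" → match
E. "012111102" → match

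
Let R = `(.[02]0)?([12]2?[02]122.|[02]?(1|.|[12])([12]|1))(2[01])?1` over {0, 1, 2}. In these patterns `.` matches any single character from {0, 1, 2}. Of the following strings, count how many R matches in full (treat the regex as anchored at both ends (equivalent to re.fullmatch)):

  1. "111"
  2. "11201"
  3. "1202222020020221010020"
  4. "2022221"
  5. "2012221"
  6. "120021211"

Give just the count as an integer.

4

1 → match
2 → match
3 → no match — must end with "1"
4 → no match
5 → match
6 → match
Total matched: 4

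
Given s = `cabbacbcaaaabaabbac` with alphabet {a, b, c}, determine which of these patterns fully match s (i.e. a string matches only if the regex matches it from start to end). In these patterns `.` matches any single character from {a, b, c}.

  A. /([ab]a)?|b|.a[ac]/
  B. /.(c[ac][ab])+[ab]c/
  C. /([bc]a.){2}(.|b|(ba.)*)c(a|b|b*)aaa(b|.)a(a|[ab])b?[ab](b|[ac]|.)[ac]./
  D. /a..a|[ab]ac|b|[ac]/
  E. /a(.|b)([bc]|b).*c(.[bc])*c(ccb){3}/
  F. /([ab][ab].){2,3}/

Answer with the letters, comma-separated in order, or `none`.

C

A → no match
B → no match
C → match
D → no match
E → no match — must start with `a`
F → no match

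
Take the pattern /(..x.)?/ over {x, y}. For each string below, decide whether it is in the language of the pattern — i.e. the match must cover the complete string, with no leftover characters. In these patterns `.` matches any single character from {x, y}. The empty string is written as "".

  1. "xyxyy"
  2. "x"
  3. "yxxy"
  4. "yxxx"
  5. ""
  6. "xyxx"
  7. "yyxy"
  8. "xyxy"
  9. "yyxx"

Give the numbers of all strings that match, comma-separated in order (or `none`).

3, 4, 5, 6, 7, 8, 9

1 → no match
2 → no match
3 → match
4 → match
5 → match
6 → match
7 → match
8 → match
9 → match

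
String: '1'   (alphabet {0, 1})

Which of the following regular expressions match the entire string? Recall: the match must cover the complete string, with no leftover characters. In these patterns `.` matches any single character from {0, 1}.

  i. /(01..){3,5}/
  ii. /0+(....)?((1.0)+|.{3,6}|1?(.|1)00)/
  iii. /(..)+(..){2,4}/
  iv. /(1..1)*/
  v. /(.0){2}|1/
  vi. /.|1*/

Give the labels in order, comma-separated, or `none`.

v, vi

i → no match — must start with '01'
ii → no match — must start with '0'
iii → no match
iv → no match
v → match
vi → match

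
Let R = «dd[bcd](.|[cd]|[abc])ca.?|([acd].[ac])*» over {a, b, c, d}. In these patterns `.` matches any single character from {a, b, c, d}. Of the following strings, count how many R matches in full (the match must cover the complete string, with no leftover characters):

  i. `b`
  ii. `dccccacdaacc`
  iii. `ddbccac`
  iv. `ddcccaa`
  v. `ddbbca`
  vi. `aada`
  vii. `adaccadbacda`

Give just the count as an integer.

5

i → no match
ii → match
iii → match
iv → match
v → match
vi → no match
vii → match
Total matched: 5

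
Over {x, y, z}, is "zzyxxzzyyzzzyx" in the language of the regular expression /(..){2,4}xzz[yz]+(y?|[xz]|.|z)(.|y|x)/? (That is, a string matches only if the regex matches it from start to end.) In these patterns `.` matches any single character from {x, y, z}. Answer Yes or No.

Yes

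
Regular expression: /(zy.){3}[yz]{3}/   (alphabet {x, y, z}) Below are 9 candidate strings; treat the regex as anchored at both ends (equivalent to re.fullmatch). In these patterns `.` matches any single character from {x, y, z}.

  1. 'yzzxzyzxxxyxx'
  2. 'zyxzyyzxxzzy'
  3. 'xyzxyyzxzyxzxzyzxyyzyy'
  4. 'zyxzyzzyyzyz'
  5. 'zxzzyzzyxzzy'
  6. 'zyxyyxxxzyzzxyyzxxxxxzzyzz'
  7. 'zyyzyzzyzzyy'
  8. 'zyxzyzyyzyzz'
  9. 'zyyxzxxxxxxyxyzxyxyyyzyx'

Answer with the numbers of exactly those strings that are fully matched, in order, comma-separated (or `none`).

4, 7

1 → no match — must start with 'zy'
2. 'zyxzyyzxxzzy' → no match
3 → no match — must start with 'zy'
4. 'zyxzyzzyyzyz' → match
5. 'zxzzyzzyxzzy' → no match — must start with 'zy'
6 → no match
7. 'zyyzyzzyzzyy' → match
8. 'zyxzyzyyzyzz' → no match
9 → no match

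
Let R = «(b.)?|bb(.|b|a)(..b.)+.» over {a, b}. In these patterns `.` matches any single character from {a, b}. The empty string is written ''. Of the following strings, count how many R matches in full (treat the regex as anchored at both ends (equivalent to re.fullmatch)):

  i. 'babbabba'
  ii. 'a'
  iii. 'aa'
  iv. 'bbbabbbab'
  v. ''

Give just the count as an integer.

i. 'babbabba' → no match
ii. 'a' → no match
iii. 'aa' → no match
iv. 'bbbabbbab' → no match
v. '' → match
Total matched: 1

1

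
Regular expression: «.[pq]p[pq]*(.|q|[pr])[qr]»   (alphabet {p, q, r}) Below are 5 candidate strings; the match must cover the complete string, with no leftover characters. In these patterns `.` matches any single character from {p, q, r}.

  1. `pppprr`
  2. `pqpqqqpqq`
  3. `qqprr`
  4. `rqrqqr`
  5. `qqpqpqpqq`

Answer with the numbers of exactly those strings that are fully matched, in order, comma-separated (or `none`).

1, 2, 3, 5

1 → match
2 → match
3 → match
4 → no match
5 → match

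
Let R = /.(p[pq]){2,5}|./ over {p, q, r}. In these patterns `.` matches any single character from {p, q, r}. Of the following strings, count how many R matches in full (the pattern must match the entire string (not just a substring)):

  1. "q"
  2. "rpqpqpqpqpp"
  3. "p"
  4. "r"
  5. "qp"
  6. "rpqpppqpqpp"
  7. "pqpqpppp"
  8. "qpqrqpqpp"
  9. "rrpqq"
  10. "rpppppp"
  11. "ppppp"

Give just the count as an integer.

7

1. "q" → match
2. "rpqpqpqpqpp" → match
3. "p" → match
4. "r" → match
5. "qp" → no match
6. "rpqpppqpqpp" → match
7. "pqpqpppp" → no match
8. "qpqrqpqpp" → no match
9. "rrpqq" → no match
10. "rpppppp" → match
11. "ppppp" → match
Total matched: 7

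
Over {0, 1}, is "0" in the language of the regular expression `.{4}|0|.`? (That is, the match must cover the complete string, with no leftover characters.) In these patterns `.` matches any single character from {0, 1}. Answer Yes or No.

Yes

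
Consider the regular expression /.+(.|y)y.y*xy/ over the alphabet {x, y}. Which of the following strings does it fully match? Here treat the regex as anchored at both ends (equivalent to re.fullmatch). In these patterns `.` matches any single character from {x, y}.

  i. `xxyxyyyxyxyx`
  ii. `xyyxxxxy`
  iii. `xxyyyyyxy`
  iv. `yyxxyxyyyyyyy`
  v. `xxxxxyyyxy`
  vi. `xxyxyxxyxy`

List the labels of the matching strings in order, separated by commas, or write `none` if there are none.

i → no match — must end with `xy`
ii → no match
iii → match
iv → no match — must end with `xy`
v → match
vi → no match

iii, v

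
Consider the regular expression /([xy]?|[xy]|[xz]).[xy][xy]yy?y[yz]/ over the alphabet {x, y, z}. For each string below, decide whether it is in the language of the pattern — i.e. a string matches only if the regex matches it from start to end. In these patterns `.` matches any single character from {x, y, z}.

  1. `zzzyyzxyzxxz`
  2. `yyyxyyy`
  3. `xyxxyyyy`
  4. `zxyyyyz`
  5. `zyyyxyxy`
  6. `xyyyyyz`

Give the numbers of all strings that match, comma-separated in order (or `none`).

2, 3, 4, 6

1 → no match
2 → match
3 → match
4 → match
5 → no match
6 → match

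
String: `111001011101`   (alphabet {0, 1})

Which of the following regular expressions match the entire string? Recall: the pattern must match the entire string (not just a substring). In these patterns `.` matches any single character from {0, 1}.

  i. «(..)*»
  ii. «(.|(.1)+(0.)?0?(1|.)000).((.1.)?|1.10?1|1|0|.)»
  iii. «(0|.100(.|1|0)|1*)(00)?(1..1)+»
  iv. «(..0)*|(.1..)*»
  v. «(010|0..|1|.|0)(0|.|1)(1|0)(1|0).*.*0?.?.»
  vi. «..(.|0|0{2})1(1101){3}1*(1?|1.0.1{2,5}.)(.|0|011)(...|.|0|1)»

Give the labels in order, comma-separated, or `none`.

i → match
ii → no match
iii → no match
iv → match
v → match
vi → no match

i, iv, v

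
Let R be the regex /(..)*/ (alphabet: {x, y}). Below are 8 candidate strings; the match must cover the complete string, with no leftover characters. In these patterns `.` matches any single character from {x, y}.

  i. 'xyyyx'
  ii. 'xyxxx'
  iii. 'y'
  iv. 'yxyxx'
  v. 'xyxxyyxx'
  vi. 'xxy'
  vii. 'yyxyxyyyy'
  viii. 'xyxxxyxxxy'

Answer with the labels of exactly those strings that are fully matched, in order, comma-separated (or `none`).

v, viii

i → no match
ii → no match
iii → no match
iv → no match
v → match
vi → no match
vii → no match
viii → match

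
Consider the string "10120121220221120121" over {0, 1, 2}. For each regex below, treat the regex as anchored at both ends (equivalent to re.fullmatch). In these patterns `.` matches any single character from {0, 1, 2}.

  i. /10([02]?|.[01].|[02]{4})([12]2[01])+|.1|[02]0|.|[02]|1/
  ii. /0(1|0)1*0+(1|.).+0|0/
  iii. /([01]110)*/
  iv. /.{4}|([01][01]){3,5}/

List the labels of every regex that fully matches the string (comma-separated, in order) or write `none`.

i → match
ii → no match — must start with "0"
iii → no match
iv → no match

i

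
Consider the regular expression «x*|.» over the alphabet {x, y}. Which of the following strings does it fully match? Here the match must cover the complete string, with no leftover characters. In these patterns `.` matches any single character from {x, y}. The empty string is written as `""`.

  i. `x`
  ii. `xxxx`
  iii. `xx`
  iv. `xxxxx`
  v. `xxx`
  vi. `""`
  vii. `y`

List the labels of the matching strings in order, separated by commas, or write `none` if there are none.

i, ii, iii, iv, v, vi, vii

i. `x` → match
ii. `xxxx` → match
iii. `xx` → match
iv. `xxxxx` → match
v. `xxx` → match
vi. `""` → match
vii. `y` → match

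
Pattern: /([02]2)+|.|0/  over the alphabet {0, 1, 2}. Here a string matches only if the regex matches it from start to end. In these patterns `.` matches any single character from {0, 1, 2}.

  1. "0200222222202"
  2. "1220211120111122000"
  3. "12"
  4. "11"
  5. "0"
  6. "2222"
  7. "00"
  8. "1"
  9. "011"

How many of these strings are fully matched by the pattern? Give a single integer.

3

1 → no match
2 → no match
3 → no match
4 → no match
5 → match
6 → match
7 → no match
8 → match
9 → no match
Total matched: 3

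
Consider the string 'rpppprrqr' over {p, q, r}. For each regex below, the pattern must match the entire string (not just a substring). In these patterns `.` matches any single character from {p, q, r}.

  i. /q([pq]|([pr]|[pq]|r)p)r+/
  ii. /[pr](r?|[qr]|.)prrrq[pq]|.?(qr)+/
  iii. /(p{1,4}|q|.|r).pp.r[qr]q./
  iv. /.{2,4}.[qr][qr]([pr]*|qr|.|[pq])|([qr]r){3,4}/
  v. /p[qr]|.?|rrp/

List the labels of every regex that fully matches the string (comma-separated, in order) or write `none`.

iii, iv

i → no match — must start with 'q'
ii → no match
iii → match
iv → match
v → no match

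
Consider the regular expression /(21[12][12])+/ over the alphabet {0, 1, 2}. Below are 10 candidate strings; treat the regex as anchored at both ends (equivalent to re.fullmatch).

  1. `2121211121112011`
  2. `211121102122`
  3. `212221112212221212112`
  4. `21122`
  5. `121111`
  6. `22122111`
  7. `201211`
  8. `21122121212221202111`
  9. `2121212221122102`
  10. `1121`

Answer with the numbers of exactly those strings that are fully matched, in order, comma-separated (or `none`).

1 → no match
2 → no match
3 → no match
4 → no match
5 → no match — must start with `21`
6 → no match — must start with `21`
7 → no match — must start with `21`
8 → no match
9 → no match
10 → no match — must start with `21`

none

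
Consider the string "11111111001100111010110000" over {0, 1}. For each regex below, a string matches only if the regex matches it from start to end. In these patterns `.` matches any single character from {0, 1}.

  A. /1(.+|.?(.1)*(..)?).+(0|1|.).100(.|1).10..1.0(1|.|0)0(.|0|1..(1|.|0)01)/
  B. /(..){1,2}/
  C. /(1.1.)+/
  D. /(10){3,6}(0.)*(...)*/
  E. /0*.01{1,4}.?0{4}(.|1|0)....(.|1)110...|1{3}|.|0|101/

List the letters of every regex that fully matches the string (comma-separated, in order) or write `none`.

A → match
B → no match
C → no match
D → no match — must start with "10"
E → no match

A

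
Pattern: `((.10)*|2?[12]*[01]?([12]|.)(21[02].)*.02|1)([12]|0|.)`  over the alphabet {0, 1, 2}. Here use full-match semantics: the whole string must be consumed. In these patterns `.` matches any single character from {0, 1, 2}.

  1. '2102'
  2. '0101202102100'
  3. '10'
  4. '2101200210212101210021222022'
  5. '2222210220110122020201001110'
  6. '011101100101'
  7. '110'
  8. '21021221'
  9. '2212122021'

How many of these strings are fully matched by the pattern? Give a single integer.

3

1 → match
2 → no match
3 → match
4 → no match
5 → no match
6 → no match
7 → no match
8 → no match
9 → match
Total matched: 3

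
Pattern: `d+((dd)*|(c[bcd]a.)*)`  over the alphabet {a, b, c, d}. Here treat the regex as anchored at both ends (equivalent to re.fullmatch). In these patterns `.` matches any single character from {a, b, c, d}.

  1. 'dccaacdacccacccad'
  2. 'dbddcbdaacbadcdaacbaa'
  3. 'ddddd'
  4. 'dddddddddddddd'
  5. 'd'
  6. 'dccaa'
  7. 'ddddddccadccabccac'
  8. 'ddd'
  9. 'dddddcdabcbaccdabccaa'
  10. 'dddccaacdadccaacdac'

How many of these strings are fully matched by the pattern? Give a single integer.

1 → match
2 → no match
3 → match
4 → match
5 → match
6 → match
7 → match
8 → match
9 → match
10 → match
Total matched: 9

9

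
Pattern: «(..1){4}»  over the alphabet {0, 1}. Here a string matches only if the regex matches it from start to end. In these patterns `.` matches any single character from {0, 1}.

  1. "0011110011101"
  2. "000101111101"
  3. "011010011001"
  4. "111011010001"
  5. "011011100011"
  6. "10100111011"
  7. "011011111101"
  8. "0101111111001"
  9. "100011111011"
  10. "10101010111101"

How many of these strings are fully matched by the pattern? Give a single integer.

1

1 → no match
2 → no match
3 → no match
4 → no match
5 → no match
6 → no match
7 → match
8 → no match
9 → no match
10 → no match
Total matched: 1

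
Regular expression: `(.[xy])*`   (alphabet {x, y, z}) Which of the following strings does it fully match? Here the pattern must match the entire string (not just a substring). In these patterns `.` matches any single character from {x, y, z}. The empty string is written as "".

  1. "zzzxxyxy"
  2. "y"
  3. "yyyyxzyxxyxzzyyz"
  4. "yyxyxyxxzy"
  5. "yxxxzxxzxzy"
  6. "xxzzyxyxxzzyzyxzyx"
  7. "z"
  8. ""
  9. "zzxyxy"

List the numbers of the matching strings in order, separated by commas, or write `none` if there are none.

1 → no match
2 → no match
3 → no match
4 → match
5 → no match
6 → no match
7 → no match
8 → match
9 → no match

4, 8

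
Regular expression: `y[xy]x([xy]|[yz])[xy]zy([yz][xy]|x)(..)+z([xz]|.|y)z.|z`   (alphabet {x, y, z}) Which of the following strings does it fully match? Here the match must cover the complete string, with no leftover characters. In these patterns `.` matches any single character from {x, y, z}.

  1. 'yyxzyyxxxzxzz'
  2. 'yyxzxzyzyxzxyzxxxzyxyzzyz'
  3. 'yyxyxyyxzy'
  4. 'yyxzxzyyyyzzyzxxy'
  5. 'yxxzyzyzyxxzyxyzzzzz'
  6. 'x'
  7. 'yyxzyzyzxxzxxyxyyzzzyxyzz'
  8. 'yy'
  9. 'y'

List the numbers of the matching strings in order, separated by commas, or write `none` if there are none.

none

1 → no match
2 → no match
3. 'yyxyxyyxzy' → no match
4 → no match
5 → no match
6. 'x' → no match
7 → no match
8. 'yy' → no match
9. 'y' → no match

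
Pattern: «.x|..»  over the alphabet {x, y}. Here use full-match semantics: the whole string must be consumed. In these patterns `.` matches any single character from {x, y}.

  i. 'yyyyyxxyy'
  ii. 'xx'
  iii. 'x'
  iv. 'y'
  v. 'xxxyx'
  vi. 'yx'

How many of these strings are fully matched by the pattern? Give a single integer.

i → no match
ii → match
iii → no match
iv → no match
v → no match
vi → match
Total matched: 2

2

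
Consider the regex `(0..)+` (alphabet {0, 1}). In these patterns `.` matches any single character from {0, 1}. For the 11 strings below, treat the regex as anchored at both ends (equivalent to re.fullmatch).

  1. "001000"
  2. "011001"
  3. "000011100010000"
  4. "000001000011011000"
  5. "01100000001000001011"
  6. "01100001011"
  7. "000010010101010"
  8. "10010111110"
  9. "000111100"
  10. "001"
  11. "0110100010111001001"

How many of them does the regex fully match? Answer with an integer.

1 → match
2 → match
3 → no match
4 → match
5 → no match
6 → no match
7 → no match
8 → no match — must start with "0"
9 → no match
10 → match
11 → no match
Total matched: 4

4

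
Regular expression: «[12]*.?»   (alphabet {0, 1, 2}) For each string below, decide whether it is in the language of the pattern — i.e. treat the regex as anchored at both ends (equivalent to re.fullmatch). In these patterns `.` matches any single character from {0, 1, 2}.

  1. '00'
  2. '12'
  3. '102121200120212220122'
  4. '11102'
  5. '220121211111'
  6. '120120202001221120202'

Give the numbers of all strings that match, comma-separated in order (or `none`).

2

1 → no match
2 → match
3 → no match
4 → no match
5 → no match
6 → no match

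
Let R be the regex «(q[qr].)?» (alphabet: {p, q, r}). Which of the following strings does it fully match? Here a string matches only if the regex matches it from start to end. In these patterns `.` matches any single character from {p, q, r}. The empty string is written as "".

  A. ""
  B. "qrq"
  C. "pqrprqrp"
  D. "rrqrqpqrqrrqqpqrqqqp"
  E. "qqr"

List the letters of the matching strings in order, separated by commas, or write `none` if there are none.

A, B, E

A → match
B → match
C → no match
D → no match
E → match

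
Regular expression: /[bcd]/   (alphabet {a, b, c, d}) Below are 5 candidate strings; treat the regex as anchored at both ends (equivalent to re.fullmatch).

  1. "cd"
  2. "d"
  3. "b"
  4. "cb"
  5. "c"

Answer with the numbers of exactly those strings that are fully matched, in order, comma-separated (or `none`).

1 → no match
2 → match
3 → match
4 → no match
5 → match

2, 3, 5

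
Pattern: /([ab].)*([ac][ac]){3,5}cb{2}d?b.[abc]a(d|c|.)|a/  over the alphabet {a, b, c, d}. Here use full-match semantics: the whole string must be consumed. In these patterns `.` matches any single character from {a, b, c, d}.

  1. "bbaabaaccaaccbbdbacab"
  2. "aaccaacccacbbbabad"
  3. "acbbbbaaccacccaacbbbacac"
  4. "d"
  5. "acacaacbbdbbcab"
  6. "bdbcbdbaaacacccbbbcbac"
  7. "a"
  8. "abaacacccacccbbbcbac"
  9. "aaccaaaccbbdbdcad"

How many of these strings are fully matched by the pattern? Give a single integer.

1 → match
2 → match
3 → match
4 → no match
5 → match
6 → match
7 → match
8 → match
9 → match
Total matched: 8

8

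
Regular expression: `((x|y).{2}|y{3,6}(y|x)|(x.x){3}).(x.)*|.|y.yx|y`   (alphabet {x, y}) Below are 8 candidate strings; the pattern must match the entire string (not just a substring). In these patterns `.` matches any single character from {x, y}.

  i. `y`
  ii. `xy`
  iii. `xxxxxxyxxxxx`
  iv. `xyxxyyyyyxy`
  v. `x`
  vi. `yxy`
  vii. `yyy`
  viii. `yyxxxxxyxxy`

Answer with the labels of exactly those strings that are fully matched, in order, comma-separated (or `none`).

i, v

i → match
ii → no match
iii → no match
iv → no match
v → match
vi → no match
vii → no match
viii → no match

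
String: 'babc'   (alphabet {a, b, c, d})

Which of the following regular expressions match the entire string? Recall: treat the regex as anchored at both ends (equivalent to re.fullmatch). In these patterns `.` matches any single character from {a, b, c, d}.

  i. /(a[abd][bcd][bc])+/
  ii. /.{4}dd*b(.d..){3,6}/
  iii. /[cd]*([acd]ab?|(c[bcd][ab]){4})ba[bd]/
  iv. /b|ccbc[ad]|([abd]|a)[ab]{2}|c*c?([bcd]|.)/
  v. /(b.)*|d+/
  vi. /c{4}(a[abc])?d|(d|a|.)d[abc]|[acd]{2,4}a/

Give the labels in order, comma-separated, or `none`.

i → no match — must start with 'a'
ii → no match
iii → no match
iv → no match
v → match
vi → no match

v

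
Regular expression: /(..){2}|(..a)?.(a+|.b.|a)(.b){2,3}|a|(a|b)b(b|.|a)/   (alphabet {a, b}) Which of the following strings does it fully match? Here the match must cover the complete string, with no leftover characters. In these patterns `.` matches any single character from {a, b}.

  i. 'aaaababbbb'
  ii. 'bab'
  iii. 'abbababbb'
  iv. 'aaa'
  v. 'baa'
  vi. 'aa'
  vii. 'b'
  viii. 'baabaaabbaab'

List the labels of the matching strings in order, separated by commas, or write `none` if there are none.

none

i → no match
ii → no match
iii → no match
iv → no match
v → no match
vi → no match
vii → no match
viii → no match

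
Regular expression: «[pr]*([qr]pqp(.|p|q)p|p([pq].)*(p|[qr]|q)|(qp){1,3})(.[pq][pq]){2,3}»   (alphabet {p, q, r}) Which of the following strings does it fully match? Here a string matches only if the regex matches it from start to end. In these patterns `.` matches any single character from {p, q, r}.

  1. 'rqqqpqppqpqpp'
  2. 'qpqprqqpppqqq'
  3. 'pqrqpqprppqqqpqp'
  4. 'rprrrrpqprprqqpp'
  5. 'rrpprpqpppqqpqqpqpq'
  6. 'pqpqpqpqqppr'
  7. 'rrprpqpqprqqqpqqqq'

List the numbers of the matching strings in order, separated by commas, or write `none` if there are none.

2, 5, 7

1 → no match
2 → match
3 → no match
4 → no match
5 → match
6 → no match
7 → match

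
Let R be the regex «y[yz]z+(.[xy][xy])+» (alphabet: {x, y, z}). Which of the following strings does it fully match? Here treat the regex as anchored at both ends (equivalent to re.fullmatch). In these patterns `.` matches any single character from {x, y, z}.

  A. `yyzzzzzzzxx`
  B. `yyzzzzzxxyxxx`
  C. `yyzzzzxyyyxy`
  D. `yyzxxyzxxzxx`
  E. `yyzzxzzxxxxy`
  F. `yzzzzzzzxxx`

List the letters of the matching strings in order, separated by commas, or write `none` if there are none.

A, B, C, D, F

A → match
B → match
C → match
D → match
E → no match
F → match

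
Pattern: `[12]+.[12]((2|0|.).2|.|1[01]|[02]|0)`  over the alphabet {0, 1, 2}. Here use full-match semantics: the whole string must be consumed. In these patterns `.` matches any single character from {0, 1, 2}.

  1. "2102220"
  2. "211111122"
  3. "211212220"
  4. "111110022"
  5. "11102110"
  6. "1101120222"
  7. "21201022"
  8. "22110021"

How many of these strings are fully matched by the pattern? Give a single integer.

1. "2102220" → no match
2. "211111122" → match
3. "211212220" → match
4. "111110022" → no match
5. "11102110" → no match
6. "1101120222" → no match
7. "21201022" → match
8. "22110021" → no match
Total matched: 3

3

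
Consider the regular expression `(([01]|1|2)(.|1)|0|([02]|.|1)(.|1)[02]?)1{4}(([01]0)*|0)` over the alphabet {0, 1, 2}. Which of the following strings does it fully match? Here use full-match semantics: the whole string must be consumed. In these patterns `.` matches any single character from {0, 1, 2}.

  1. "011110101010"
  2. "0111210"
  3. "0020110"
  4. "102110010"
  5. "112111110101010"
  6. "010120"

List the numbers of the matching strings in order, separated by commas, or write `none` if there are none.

5

1. "011110101010" → no match
2. "0111210" → no match
3. "0020110" → no match
4. "102110010" → no match
5 → match
6. "010120" → no match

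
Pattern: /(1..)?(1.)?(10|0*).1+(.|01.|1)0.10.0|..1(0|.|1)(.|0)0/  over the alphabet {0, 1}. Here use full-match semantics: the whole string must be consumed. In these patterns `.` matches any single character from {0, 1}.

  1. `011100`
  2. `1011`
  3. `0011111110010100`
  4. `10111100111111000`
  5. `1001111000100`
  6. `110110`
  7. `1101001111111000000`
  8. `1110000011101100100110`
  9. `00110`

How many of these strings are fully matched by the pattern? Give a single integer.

1

1 → match
2 → no match — must end with `0`
3 → no match
4 → no match
5 → no match
6 → no match
7 → no match
8 → no match
9 → no match
Total matched: 1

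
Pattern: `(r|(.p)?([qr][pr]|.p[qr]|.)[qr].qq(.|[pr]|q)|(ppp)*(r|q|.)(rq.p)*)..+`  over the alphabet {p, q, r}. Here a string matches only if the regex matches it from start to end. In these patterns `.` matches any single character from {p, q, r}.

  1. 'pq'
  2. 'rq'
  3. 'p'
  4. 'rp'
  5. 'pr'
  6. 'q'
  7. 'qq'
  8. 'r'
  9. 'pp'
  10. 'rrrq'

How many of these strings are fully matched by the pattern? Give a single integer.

1 → no match
2 → no match
3 → no match
4 → no match
5 → no match
6 → no match
7 → no match
8 → no match
9 → no match
10 → match
Total matched: 1

1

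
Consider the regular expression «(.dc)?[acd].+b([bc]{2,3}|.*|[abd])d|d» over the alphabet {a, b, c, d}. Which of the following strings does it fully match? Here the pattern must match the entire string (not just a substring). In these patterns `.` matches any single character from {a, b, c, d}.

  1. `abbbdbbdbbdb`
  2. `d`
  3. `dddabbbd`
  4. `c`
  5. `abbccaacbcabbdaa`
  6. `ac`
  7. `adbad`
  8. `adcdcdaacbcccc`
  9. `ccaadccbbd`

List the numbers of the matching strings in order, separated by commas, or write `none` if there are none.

2, 3, 7, 9

1 → no match — must end with `d`
2 → match
3 → match
4 → no match — must end with `d`
5 → no match — must end with `d`
6 → no match — must end with `d`
7 → match
8 → no match — must end with `d`
9 → match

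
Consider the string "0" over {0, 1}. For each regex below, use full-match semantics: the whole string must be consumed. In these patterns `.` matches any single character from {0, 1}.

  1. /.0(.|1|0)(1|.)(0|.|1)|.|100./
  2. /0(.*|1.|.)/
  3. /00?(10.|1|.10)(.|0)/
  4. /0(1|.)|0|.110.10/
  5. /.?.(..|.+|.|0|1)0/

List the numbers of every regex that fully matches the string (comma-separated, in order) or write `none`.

1, 2, 4

1 → match
2 → match
3 → no match
4 → match
5 → no match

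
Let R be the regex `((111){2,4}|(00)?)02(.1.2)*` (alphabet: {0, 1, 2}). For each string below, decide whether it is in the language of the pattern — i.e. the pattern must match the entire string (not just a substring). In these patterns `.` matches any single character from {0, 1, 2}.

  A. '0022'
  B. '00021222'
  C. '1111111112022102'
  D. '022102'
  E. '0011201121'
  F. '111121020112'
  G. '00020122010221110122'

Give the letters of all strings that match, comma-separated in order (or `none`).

A. '0022' → no match
B. '00021222' → no match
C → no match
D. '022102' → match
E. '0011201121' → no match
F. '111121020112' → no match
G → no match

D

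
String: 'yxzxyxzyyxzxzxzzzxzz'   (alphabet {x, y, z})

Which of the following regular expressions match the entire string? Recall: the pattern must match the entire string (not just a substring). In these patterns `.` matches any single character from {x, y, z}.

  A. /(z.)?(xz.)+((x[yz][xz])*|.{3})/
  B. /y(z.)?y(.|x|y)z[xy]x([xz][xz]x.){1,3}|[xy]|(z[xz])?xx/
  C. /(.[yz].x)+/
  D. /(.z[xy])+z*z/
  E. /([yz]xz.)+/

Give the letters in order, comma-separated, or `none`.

E

A → no match
B → no match
C → no match — must end with 'x'
D → no match
E → match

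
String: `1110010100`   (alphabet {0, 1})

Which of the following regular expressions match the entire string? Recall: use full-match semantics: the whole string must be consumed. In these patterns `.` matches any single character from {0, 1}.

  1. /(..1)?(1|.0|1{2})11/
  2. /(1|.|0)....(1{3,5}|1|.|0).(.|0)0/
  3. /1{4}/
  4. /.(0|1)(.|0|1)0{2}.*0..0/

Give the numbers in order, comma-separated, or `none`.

1 → no match — must end with `11`
2 → no match
3 → no match — must end with `1`
4 → match

4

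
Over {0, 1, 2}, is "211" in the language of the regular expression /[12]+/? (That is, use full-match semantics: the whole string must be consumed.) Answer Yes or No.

Yes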